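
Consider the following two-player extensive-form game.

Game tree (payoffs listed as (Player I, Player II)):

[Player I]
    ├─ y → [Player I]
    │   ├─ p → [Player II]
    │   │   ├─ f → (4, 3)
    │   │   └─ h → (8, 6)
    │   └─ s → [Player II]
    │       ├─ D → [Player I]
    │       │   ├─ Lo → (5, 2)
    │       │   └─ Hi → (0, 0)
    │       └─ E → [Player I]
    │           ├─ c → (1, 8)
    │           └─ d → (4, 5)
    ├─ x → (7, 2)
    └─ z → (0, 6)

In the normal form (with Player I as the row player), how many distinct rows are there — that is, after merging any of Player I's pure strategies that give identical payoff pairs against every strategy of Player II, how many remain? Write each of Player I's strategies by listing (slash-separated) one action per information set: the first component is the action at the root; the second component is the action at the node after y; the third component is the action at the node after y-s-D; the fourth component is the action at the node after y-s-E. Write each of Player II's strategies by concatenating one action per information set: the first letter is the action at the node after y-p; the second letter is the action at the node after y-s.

Player I has 24 pure strategies: y/p/Lo/c, y/p/Lo/d, y/p/Hi/c, y/p/Hi/d, y/s/Lo/c, y/s/Lo/d, y/s/Hi/c, y/s/Hi/d, x/p/Lo/c, x/p/Lo/d, x/p/Hi/c, x/p/Hi/d, x/s/Lo/c, x/s/Lo/d, x/s/Hi/c, x/s/Hi/d, z/p/Lo/c, z/p/Lo/d, z/p/Hi/c, z/p/Hi/d, z/s/Lo/c, z/s/Lo/d, z/s/Hi/c, z/s/Hi/d. Columns: fD, fE, hD, hE.
{y/p/Lo/c, y/p/Lo/d, y/p/Hi/c, y/p/Hi/d} → row (4,3) (4,3) (8,6) (8,6)
{y/s/Lo/c} → row (5,2) (1,8) (5,2) (1,8)
{y/s/Lo/d} → row (5,2) (4,5) (5,2) (4,5)
{y/s/Hi/c} → row (0,0) (1,8) (0,0) (1,8)
{y/s/Hi/d} → row (0,0) (4,5) (0,0) (4,5)
{x/p/Lo/c, x/p/Lo/d, x/p/Hi/c, x/p/Hi/d, x/s/Lo/c, x/s/Lo/d, x/s/Hi/c, x/s/Hi/d} → row (7,2) (7,2) (7,2) (7,2)
{z/p/Lo/c, z/p/Lo/d, z/p/Hi/c, z/p/Hi/d, z/s/Lo/c, z/s/Lo/d, z/s/Hi/c, z/s/Hi/d} → row (0,6) (0,6) (0,6) (0,6)
That's 7 distinct rows out of 24 strategies.

7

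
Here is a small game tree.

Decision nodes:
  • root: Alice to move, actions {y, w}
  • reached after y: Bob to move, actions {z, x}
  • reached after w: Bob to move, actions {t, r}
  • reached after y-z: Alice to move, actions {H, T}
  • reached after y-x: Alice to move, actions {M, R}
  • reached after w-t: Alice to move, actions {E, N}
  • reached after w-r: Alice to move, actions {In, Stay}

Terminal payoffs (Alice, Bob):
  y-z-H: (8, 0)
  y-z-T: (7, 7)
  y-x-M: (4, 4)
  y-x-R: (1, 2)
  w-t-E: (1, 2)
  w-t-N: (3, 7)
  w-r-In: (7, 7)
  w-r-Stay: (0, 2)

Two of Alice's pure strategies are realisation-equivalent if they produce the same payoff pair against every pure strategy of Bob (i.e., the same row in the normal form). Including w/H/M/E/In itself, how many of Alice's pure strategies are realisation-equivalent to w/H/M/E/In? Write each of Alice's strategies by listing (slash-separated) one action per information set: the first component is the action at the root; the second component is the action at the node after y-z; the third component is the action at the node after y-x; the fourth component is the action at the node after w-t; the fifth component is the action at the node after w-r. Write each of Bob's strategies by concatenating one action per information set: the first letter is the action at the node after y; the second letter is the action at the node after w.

4

Row for w/H/M/E/In (columns zt, zr, xt, xr): (1,2) (7,7) (1,2) (7,7).
Under w/H/M/E/In, Alice's choice at the node after y-z and at the node after y-x can never be reached regardless of what Bob does, so varying those choices leaves every outcome unchanged.
Holding the reachable choices fixed and varying the unreachable ones freely already gives 2 × 2 = 4 equivalent strategies.
No other strategy reproduces this row, so those 4 are the full class: w/H/M/E/In, w/H/R/E/In, w/T/M/E/In, w/T/R/E/In.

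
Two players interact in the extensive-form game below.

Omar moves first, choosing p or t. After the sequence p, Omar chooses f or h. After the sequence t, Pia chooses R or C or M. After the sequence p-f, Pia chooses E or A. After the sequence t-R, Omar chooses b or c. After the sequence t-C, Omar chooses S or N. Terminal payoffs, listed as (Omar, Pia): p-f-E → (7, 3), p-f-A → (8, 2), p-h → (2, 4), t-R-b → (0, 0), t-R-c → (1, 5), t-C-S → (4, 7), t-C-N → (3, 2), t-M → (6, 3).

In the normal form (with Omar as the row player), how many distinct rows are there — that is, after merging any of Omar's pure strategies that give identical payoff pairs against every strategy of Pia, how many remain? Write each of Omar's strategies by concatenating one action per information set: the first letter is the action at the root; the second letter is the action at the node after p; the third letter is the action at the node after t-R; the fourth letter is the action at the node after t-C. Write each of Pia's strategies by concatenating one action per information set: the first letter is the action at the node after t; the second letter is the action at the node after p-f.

6

Omar has 16 pure strategies: pfbS, pfbN, pfcS, pfcN, phbS, phbN, phcS, phcN, tfbS, tfbN, tfcS, tfcN, thbS, thbN, thcS, thcN. Columns: RE, RA, CE, CA, ME, MA.
{pfbS, pfbN, pfcS, pfcN} → row (7,3) (8,2) (7,3) (8,2) (7,3) (8,2)
{phbS, phbN, phcS, phcN} → row (2,4) (2,4) (2,4) (2,4) (2,4) (2,4)
{tfbS, thbS} → row (0,0) (0,0) (4,7) (4,7) (6,3) (6,3)
{tfbN, thbN} → row (0,0) (0,0) (3,2) (3,2) (6,3) (6,3)
{tfcS, thcS} → row (1,5) (1,5) (4,7) (4,7) (6,3) (6,3)
{tfcN, thcN} → row (1,5) (1,5) (3,2) (3,2) (6,3) (6,3)
That's 6 distinct rows out of 16 strategies.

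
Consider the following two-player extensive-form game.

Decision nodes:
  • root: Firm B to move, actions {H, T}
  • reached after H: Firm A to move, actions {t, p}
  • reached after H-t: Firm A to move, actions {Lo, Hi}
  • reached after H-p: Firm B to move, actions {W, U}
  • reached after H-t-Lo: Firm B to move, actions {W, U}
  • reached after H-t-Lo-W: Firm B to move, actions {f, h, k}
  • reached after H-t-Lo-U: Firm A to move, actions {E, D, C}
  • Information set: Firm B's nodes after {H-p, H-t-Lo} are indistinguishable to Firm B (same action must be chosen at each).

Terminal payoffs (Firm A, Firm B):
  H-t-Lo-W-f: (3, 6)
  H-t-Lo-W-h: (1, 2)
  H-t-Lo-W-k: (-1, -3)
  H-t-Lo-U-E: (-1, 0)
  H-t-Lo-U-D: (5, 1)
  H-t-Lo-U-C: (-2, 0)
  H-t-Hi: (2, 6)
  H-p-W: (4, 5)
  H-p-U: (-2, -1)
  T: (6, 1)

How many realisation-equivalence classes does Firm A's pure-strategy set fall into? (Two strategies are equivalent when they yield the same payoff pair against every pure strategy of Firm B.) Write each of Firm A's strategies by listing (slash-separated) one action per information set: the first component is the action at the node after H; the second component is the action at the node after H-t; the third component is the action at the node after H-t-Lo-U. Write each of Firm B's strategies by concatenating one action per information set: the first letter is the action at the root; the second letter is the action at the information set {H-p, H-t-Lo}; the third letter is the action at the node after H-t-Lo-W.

5

Firm A has 12 pure strategies: t/Lo/E, t/Lo/D, t/Lo/C, t/Hi/E, t/Hi/D, t/Hi/C, p/Lo/E, p/Lo/D, p/Lo/C, p/Hi/E, p/Hi/D, p/Hi/C. Columns: HWf, HWh, HWk, HUf, HUh, HUk, TWf, TWh, TWk, TUf, TUh, TUk.
{t/Lo/E} → row (3,6) (1,2) (-1,-3) (-1,0) (-1,0) (-1,0) (6,1) (6,1) (6,1) (6,1) (6,1) (6,1)
{t/Lo/D} → row (3,6) (1,2) (-1,-3) (5,1) (5,1) (5,1) (6,1) (6,1) (6,1) (6,1) (6,1) (6,1)
{t/Lo/C} → row (3,6) (1,2) (-1,-3) (-2,0) (-2,0) (-2,0) (6,1) (6,1) (6,1) (6,1) (6,1) (6,1)
{t/Hi/E, t/Hi/D, t/Hi/C} → row (2,6) (2,6) (2,6) (2,6) (2,6) (2,6) (6,1) (6,1) (6,1) (6,1) (6,1) (6,1)
{p/Lo/E, p/Lo/D, p/Lo/C, p/Hi/E, p/Hi/D, p/Hi/C} → row (4,5) (4,5) (4,5) (-2,-1) (-2,-1) (-2,-1) (6,1) (6,1) (6,1) (6,1) (6,1) (6,1)
That's 5 distinct rows out of 12 strategies.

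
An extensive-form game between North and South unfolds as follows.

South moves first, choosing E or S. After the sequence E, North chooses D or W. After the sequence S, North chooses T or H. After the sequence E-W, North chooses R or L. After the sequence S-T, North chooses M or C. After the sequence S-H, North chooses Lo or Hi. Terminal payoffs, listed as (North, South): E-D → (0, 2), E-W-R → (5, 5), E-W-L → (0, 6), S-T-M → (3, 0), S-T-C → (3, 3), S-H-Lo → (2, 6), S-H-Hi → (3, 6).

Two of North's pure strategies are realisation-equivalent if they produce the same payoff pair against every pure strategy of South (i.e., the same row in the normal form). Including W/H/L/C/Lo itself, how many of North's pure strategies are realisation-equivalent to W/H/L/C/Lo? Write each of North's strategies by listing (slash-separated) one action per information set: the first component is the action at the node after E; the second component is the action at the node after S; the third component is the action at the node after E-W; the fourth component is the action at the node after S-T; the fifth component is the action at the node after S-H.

Row for W/H/L/C/Lo (columns E, S): (0,6) (2,6).
Under W/H/L/C/Lo, North's choice at the node after S-T can never be reached regardless of what South does, so varying those choices leaves every outcome unchanged.
Holding the reachable choices fixed and varying the unreachable one freely already gives 2 equivalent strategies.
No other strategy reproduces this row, so those 2 are the full class: W/H/L/M/Lo, W/H/L/C/Lo.

2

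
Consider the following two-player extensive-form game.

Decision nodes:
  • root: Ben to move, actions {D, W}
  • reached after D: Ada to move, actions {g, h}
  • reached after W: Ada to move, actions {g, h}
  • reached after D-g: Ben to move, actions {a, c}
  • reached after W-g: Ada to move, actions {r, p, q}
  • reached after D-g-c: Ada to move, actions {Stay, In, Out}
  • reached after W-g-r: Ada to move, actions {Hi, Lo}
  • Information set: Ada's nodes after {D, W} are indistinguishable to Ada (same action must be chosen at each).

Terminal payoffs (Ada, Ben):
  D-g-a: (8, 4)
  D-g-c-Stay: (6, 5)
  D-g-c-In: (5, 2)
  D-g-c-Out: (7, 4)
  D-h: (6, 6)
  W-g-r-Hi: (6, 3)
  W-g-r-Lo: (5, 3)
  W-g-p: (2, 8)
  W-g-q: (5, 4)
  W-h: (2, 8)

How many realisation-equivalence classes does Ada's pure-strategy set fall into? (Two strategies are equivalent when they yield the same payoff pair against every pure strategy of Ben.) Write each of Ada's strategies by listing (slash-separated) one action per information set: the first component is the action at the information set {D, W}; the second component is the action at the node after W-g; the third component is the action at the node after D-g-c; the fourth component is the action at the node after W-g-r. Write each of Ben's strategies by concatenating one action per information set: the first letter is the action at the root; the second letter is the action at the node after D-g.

Ada has 36 pure strategies: g/r/Stay/Hi, g/r/Stay/Lo, g/r/In/Hi, g/r/In/Lo, g/r/Out/Hi, g/r/Out/Lo, g/p/Stay/Hi, g/p/Stay/Lo, g/p/In/Hi, g/p/In/Lo, g/p/Out/Hi, g/p/Out/Lo, g/q/Stay/Hi, g/q/Stay/Lo, g/q/In/Hi, g/q/In/Lo, g/q/Out/Hi, g/q/Out/Lo, h/r/Stay/Hi, h/r/Stay/Lo, h/r/In/Hi, h/r/In/Lo, h/r/Out/Hi, h/r/Out/Lo, h/p/Stay/Hi, h/p/Stay/Lo, h/p/In/Hi, h/p/In/Lo, h/p/Out/Hi, h/p/Out/Lo, h/q/Stay/Hi, h/q/Stay/Lo, h/q/In/Hi, h/q/In/Lo, h/q/Out/Hi, h/q/Out/Lo. Columns: Da, Dc, Wa, Wc.
{g/r/Stay/Hi} → row (8,4) (6,5) (6,3) (6,3)
{g/r/Stay/Lo} → row (8,4) (6,5) (5,3) (5,3)
{g/r/In/Hi} → row (8,4) (5,2) (6,3) (6,3)
{g/r/In/Lo} → row (8,4) (5,2) (5,3) (5,3)
{g/r/Out/Hi} → row (8,4) (7,4) (6,3) (6,3)
{g/r/Out/Lo} → row (8,4) (7,4) (5,3) (5,3)
{g/p/Stay/Hi, g/p/Stay/Lo} → row (8,4) (6,5) (2,8) (2,8)
{g/p/In/Hi, g/p/In/Lo} → row (8,4) (5,2) (2,8) (2,8)
{g/p/Out/Hi, g/p/Out/Lo} → row (8,4) (7,4) (2,8) (2,8)
{g/q/Stay/Hi, g/q/Stay/Lo} → row (8,4) (6,5) (5,4) (5,4)
{g/q/In/Hi, g/q/In/Lo} → row (8,4) (5,2) (5,4) (5,4)
{g/q/Out/Hi, g/q/Out/Lo} → row (8,4) (7,4) (5,4) (5,4)
{h/r/Stay/Hi, h/r/Stay/Lo, h/r/In/Hi, h/r/In/Lo, h/r/Out/Hi, h/r/Out/Lo, h/p/Stay/Hi, h/p/Stay/Lo, h/p/In/Hi, h/p/In/Lo, h/p/Out/Hi, h/p/Out/Lo, h/q/Stay/Hi, h/q/Stay/Lo, h/q/In/Hi, h/q/In/Lo, h/q/Out/Hi, h/q/Out/Lo} → row (6,6) (6,6) (2,8) (2,8)
That's 13 distinct rows out of 36 strategies.

13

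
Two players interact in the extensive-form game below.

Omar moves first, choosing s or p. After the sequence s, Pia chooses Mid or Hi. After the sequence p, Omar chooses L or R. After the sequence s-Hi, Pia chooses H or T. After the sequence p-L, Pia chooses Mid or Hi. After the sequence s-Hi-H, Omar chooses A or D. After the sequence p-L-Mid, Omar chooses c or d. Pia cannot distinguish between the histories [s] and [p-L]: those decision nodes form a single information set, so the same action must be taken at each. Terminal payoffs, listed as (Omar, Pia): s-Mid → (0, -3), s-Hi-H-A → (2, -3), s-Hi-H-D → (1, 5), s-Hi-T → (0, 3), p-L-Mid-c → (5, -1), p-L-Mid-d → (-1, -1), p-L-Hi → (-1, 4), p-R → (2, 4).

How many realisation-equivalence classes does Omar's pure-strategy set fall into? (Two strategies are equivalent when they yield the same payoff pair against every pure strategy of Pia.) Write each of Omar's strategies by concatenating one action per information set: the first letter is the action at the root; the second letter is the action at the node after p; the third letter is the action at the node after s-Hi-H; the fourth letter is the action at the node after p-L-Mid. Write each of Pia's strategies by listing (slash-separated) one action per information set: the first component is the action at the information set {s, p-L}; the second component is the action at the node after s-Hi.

Omar has 16 pure strategies: sLAc, sLAd, sLDc, sLDd, sRAc, sRAd, sRDc, sRDd, pLAc, pLAd, pLDc, pLDd, pRAc, pRAd, pRDc, pRDd. Columns: Mid/H, Mid/T, Hi/H, Hi/T.
{sLAc, sLAd, sRAc, sRAd} → row (0,-3) (0,-3) (2,-3) (0,3)
{sLDc, sLDd, sRDc, sRDd} → row (0,-3) (0,-3) (1,5) (0,3)
{pLAc, pLDc} → row (5,-1) (5,-1) (-1,4) (-1,4)
{pLAd, pLDd} → row (-1,-1) (-1,-1) (-1,4) (-1,4)
{pRAc, pRAd, pRDc, pRDd} → row (2,4) (2,4) (2,4) (2,4)
That's 5 distinct rows out of 16 strategies.

5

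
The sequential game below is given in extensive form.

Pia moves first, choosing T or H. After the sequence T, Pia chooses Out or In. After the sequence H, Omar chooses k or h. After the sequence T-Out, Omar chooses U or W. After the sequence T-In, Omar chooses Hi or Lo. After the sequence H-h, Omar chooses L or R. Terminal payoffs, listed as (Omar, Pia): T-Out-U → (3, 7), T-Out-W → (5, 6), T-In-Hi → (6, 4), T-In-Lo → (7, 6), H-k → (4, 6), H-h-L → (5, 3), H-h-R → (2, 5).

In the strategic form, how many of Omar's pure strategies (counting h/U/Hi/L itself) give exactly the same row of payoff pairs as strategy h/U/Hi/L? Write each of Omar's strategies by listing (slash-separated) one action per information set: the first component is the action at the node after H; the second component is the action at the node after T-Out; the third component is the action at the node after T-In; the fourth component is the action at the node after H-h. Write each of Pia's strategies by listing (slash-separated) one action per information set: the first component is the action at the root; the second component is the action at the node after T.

1

Row for h/U/Hi/L (columns T/Out, T/In, H/Out, H/In): (3,7) (6,4) (5,3) (5,3).
Every one of Omar's information sets is on the play path for some reply by Pia when Omar follows h/U/Hi/L.
Changing the action at any of them therefore changes at least one column, so only h/U/Hi/L itself gives this row.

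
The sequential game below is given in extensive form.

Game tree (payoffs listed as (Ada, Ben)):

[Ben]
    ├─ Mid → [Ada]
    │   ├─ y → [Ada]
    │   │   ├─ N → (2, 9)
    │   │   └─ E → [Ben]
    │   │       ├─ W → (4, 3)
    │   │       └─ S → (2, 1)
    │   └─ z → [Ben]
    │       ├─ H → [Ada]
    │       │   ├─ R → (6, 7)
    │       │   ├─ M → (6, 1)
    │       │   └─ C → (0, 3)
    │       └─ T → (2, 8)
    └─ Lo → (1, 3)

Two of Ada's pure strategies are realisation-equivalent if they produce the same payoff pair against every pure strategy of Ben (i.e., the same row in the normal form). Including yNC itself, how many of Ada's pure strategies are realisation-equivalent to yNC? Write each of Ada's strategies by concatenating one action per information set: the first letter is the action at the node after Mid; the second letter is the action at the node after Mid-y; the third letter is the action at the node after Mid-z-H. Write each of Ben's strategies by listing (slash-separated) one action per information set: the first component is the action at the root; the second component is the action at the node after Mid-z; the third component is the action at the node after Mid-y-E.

Row for yNC (columns Mid/H/W, Mid/H/S, Mid/T/W, Mid/T/S, Lo/H/W, Lo/H/S, Lo/T/W, Lo/T/S): (2,9) (2,9) (2,9) (2,9) (1,3) (1,3) (1,3) (1,3).
Under yNC, Ada's choice at the node after Mid-z-H can never be reached regardless of what Ben does, so varying those choices leaves every outcome unchanged.
Holding the reachable choices fixed and varying the unreachable one freely already gives 3 equivalent strategies.
No other strategy reproduces this row, so those 3 are the full class: yNR, yNM, yNC.

3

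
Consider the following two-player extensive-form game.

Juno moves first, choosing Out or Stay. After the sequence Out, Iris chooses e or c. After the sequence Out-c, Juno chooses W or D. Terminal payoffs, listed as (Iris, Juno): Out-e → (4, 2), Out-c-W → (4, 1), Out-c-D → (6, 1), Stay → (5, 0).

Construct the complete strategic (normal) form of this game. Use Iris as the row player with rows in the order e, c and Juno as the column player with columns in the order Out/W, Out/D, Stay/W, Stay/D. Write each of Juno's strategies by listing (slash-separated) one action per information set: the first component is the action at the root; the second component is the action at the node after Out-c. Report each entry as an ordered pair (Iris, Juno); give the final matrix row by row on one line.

Row e: Out/W→(4,2), Out/D→(4,2), Stay/W→(5,0), Stay/D→(5,0)
Row c: Out/W→(4,1), Out/D→(6,1), Stay/W→(5,0), Stay/D→(5,0)

e: (4,2) (4,2) (5,0) (5,0) | c: (4,1) (6,1) (5,0) (5,0)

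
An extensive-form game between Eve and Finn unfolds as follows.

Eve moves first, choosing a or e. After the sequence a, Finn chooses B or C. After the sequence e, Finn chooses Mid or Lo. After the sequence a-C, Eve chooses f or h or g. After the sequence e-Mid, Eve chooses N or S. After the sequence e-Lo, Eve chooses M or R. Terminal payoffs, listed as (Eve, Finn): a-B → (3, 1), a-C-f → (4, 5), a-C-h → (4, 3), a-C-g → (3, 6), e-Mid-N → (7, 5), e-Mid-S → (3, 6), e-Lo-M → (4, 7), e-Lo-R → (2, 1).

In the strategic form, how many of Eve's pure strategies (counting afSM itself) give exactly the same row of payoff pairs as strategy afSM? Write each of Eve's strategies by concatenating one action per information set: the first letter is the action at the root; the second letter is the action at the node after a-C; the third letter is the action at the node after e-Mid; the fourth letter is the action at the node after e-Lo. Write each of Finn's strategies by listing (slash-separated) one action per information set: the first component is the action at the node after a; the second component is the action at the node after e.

4

Row for afSM (columns B/Mid, B/Lo, C/Mid, C/Lo): (3,1) (3,1) (4,5) (4,5).
Under afSM, Eve's choice at the node after e-Mid and at the node after e-Lo can never be reached regardless of what Finn does, so varying those choices leaves every outcome unchanged.
Holding the reachable choices fixed and varying the unreachable ones freely already gives 2 × 2 = 4 equivalent strategies.
No other strategy reproduces this row, so those 4 are the full class: afNM, afNR, afSM, afSR.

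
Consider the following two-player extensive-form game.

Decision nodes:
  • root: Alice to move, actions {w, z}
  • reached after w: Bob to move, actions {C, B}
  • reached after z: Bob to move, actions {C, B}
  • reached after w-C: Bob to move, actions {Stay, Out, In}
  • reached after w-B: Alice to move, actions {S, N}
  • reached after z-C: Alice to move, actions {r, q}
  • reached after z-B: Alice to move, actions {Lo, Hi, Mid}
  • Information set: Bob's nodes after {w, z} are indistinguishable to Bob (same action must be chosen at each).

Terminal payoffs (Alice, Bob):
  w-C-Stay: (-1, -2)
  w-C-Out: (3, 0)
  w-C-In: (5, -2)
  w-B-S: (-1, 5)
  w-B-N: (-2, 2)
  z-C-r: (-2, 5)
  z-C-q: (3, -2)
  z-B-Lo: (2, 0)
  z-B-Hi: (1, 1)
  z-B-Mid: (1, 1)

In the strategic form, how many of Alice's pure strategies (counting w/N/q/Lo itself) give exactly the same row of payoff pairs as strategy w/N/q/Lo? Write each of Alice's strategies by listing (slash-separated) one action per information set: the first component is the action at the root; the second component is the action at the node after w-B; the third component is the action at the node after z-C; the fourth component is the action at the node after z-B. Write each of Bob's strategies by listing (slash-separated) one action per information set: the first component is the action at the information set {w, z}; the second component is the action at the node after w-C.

Row for w/N/q/Lo (columns C/Stay, C/Out, C/In, B/Stay, B/Out, B/In): (-1,-2) (3,0) (5,-2) (-2,2) (-2,2) (-2,2).
Under w/N/q/Lo, Alice's choice at the node after z-C and at the node after z-B can never be reached regardless of what Bob does, so varying those choices leaves every outcome unchanged.
Holding the reachable choices fixed and varying the unreachable ones freely already gives 2 × 3 = 6 equivalent strategies.
No other strategy reproduces this row, so those 6 are the full class: w/N/r/Lo, w/N/r/Hi, w/N/r/Mid, w/N/q/Lo, w/N/q/Hi, w/N/q/Mid.

6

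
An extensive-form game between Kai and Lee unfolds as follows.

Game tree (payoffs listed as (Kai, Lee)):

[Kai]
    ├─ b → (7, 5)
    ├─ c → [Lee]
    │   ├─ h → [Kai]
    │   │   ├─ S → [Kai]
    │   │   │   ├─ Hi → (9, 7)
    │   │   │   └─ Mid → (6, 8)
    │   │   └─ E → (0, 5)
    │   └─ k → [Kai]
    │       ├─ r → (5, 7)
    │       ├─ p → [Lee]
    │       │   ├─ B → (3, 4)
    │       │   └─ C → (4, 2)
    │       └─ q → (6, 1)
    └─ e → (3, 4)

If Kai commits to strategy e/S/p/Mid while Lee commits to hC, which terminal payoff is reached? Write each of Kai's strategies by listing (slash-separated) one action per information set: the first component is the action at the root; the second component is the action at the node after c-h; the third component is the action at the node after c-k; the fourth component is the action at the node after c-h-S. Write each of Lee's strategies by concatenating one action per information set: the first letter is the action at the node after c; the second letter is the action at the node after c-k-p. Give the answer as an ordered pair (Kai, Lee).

Trace the play path from the root:
  Kai plays e
→ terminal payoff (3, 4).
(Kai's choice at the node after c-h is never reached on this path, so it doesn't affect the outcome.)

(3, 4)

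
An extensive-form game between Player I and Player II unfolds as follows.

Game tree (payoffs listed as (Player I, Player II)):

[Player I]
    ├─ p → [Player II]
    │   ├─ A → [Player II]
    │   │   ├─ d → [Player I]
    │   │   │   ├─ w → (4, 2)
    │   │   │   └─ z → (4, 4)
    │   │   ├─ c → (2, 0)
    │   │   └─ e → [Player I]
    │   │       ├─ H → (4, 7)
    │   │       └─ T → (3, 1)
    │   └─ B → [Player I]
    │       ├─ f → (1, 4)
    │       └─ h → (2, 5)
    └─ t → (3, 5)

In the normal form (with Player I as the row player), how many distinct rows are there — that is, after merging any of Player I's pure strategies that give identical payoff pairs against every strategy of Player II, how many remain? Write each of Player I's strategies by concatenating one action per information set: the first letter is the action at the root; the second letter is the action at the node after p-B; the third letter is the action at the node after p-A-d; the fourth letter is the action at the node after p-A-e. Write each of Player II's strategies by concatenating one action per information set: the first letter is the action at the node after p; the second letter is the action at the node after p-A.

9

Player I has 16 pure strategies: pfwH, pfwT, pfzH, pfzT, phwH, phwT, phzH, phzT, tfwH, tfwT, tfzH, tfzT, thwH, thwT, thzH, thzT. Columns: Ad, Ac, Ae, Bd, Bc, Be.
{pfwH} → row (4,2) (2,0) (4,7) (1,4) (1,4) (1,4)
{pfwT} → row (4,2) (2,0) (3,1) (1,4) (1,4) (1,4)
{pfzH} → row (4,4) (2,0) (4,7) (1,4) (1,4) (1,4)
{pfzT} → row (4,4) (2,0) (3,1) (1,4) (1,4) (1,4)
{phwH} → row (4,2) (2,0) (4,7) (2,5) (2,5) (2,5)
{phwT} → row (4,2) (2,0) (3,1) (2,5) (2,5) (2,5)
{phzH} → row (4,4) (2,0) (4,7) (2,5) (2,5) (2,5)
{phzT} → row (4,4) (2,0) (3,1) (2,5) (2,5) (2,5)
{tfwH, tfwT, tfzH, tfzT, thwH, thwT, thzH, thzT} → row (3,5) (3,5) (3,5) (3,5) (3,5) (3,5)
That's 9 distinct rows out of 16 strategies.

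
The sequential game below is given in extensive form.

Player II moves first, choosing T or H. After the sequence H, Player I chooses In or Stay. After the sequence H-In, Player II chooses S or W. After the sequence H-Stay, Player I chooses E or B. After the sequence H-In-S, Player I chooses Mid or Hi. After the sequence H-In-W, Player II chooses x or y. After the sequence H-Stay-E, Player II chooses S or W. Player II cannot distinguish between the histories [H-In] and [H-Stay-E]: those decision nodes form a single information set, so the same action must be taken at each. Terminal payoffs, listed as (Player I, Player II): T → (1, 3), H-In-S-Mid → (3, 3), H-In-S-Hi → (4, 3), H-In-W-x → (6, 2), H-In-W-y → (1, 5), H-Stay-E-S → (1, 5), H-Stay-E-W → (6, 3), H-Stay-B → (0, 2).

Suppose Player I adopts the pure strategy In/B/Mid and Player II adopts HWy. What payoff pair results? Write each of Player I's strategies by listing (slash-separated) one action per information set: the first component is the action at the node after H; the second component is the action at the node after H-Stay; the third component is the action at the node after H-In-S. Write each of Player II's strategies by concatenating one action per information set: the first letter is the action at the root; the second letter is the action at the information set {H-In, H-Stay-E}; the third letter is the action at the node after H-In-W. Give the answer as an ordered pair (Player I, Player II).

(1, 5)

Trace the play path from the root:
  Player II plays H
  Player I plays In at [H]
  Player II plays W at [H-In]
  Player II plays y at [H-In-W]
→ terminal payoff (1, 5).
(Player I's choice at the node after H-Stay is never reached on this path, so it doesn't affect the outcome.)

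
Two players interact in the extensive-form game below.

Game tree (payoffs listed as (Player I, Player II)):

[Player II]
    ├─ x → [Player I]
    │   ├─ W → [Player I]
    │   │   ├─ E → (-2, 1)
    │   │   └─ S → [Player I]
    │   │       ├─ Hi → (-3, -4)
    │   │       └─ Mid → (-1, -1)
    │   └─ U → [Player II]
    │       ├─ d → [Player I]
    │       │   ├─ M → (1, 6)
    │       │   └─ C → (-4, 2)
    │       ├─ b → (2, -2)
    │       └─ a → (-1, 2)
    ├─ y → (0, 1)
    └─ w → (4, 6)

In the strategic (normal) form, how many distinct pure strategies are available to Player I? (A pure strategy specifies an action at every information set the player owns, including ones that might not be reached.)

Player I owns the node after x with actions {W, U} — two choices.
Player I owns the node after x-W with actions {E, S} — two choices.
Player I owns the node after x-W-S with actions {Hi, Mid} — two choices.
Player I owns the node after x-U-d with actions {M, C} — two choices.
A pure strategy fixes one action at each information set independently, so the count is the product 2 × 2 × 2 × 2 = 16.
(For reference, Player II has 9 pure strategies, giving a 16×9 normal-form matrix.)

16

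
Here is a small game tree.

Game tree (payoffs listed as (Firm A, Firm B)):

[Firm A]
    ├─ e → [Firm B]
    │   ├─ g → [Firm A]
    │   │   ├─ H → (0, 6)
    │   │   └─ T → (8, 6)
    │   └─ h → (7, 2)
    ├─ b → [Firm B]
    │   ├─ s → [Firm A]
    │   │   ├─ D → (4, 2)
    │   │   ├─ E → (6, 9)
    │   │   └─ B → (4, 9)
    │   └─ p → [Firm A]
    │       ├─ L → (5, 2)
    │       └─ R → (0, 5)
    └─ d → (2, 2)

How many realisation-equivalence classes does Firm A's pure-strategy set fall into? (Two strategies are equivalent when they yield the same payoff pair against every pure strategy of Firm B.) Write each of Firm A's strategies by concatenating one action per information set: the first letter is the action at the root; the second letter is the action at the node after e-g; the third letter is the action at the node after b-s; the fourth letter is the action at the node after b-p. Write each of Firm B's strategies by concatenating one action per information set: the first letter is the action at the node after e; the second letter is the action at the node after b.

9

Firm A has 36 pure strategies: eHDL, eHDR, eHEL, eHER, eHBL, eHBR, eTDL, eTDR, eTEL, eTER, eTBL, eTBR, bHDL, bHDR, bHEL, bHER, bHBL, bHBR, bTDL, bTDR, bTEL, bTER, bTBL, bTBR, dHDL, dHDR, dHEL, dHER, dHBL, dHBR, dTDL, dTDR, dTEL, dTER, dTBL, dTBR. Columns: gs, gp, hs, hp.
{eHDL, eHDR, eHEL, eHER, eHBL, eHBR} → row (0,6) (0,6) (7,2) (7,2)
{eTDL, eTDR, eTEL, eTER, eTBL, eTBR} → row (8,6) (8,6) (7,2) (7,2)
{bHDL, bTDL} → row (4,2) (5,2) (4,2) (5,2)
{bHDR, bTDR} → row (4,2) (0,5) (4,2) (0,5)
{bHEL, bTEL} → row (6,9) (5,2) (6,9) (5,2)
{bHER, bTER} → row (6,9) (0,5) (6,9) (0,5)
{bHBL, bTBL} → row (4,9) (5,2) (4,9) (5,2)
{bHBR, bTBR} → row (4,9) (0,5) (4,9) (0,5)
{dHDL, dHDR, dHEL, dHER, dHBL, dHBR, dTDL, dTDR, dTEL, dTER, dTBL, dTBR} → row (2,2) (2,2) (2,2) (2,2)
That's 9 distinct rows out of 36 strategies.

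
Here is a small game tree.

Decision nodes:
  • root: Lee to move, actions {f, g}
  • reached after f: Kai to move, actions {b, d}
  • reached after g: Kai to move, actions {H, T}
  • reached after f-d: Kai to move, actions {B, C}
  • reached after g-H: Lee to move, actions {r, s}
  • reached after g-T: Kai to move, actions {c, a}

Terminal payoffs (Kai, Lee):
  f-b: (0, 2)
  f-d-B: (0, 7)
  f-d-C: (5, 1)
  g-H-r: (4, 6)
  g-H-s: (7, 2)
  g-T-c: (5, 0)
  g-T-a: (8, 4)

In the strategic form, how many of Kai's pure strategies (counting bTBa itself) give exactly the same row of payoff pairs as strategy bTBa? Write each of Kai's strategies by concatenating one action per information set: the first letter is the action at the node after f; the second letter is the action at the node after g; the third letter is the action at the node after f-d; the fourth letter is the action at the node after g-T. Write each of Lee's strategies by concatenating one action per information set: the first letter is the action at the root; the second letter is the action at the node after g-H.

2

Row for bTBa (columns fr, fs, gr, gs): (0,2) (0,2) (8,4) (8,4).
Under bTBa, Kai's choice at the node after f-d can never be reached regardless of what Lee does, so varying those choices leaves every outcome unchanged.
Holding the reachable choices fixed and varying the unreachable one freely already gives 2 equivalent strategies.
No other strategy reproduces this row, so those 2 are the full class: bTBa, bTCa.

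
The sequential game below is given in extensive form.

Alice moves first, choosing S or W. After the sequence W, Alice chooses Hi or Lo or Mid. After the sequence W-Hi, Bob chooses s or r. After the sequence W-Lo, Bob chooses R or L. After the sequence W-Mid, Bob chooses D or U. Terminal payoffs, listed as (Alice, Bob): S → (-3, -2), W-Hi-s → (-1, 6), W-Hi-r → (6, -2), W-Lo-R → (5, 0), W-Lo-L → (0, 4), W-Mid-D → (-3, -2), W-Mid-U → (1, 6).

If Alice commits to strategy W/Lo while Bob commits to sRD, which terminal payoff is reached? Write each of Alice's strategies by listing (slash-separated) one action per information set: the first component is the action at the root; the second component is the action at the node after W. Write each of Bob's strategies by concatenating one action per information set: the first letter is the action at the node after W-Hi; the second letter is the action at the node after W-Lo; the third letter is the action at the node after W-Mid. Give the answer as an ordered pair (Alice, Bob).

Trace the play path from the root:
  Alice plays W
  Alice plays Lo at [W]
  Bob plays R at [W-Lo]
→ terminal payoff (5, 0).
(Bob's choice at the node after W-Hi is never reached on this path, so it doesn't affect the outcome.)

(5, 0)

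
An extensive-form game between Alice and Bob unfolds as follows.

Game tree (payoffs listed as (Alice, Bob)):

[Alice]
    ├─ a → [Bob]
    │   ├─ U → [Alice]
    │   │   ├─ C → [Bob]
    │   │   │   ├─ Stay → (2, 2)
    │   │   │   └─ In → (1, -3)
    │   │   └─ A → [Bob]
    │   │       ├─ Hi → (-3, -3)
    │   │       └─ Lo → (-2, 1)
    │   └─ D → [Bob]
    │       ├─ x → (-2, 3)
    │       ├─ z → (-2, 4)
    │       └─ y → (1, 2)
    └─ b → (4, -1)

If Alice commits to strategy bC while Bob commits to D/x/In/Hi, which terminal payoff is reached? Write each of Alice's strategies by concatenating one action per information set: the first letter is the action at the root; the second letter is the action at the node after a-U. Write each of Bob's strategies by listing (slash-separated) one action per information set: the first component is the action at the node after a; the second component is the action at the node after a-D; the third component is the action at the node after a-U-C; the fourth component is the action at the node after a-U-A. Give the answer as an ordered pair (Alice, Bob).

(4, -1)

Trace the play path from the root:
  Alice plays b
→ terminal payoff (4, -1).
(Alice's choice at the node after a-U is never reached on this path, so it doesn't affect the outcome.)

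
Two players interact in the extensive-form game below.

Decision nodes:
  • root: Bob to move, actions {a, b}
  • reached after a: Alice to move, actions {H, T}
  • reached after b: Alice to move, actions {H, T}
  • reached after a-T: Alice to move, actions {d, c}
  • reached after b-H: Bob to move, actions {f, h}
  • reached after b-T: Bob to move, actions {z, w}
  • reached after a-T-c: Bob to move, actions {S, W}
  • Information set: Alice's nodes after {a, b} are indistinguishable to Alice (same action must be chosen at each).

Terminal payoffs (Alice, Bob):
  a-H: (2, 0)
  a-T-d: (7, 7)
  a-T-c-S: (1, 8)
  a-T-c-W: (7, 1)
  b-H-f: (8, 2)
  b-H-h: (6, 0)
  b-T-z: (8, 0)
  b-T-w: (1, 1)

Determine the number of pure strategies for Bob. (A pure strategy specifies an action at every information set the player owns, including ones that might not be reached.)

Bob owns the root with actions {a, b} — two choices.
Bob owns the node after b-H with actions {f, h} — two choices.
Bob owns the node after b-T with actions {z, w} — two choices.
Bob owns the node after a-T-c with actions {S, W} — two choices.
A pure strategy fixes one action at each information set independently, so the count is the product 2 × 2 × 2 × 2 = 16.

16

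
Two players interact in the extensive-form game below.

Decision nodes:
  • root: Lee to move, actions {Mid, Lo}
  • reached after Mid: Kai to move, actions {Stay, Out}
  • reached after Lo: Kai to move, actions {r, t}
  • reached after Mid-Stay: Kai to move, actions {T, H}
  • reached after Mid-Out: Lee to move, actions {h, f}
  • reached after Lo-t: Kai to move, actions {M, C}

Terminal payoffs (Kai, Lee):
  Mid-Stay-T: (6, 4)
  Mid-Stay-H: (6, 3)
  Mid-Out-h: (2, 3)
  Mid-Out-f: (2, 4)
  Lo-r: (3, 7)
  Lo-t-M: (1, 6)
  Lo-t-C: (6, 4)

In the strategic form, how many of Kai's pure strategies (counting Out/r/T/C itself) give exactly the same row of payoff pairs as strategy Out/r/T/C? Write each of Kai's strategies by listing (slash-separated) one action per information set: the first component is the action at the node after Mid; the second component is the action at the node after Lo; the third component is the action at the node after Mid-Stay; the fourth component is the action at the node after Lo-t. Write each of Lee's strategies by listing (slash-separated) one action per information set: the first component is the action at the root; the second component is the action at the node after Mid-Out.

Row for Out/r/T/C (columns Mid/h, Mid/f, Lo/h, Lo/f): (2,3) (2,4) (3,7) (3,7).
Under Out/r/T/C, Kai's choice at the node after Mid-Stay and at the node after Lo-t can never be reached regardless of what Lee does, so varying those choices leaves every outcome unchanged.
Holding the reachable choices fixed and varying the unreachable ones freely already gives 2 × 2 = 4 equivalent strategies.
No other strategy reproduces this row, so those 4 are the full class: Out/r/T/M, Out/r/T/C, Out/r/H/M, Out/r/H/C.

4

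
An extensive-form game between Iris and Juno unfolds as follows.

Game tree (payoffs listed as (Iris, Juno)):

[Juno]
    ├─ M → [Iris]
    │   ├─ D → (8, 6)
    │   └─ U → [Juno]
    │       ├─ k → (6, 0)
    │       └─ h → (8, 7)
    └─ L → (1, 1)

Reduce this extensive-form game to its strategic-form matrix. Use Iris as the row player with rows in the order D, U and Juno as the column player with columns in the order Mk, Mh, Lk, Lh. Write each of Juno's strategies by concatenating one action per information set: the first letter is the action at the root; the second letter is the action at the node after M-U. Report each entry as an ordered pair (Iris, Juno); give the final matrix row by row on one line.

           Mk       Mh       Lk       Lh
   D    (8,6)    (8,6)    (1,1)    (1,1)
   U    (6,0)    (8,7)    (1,1)    (1,1)

D: (8,6) (8,6) (1,1) (1,1) | U: (6,0) (8,7) (1,1) (1,1)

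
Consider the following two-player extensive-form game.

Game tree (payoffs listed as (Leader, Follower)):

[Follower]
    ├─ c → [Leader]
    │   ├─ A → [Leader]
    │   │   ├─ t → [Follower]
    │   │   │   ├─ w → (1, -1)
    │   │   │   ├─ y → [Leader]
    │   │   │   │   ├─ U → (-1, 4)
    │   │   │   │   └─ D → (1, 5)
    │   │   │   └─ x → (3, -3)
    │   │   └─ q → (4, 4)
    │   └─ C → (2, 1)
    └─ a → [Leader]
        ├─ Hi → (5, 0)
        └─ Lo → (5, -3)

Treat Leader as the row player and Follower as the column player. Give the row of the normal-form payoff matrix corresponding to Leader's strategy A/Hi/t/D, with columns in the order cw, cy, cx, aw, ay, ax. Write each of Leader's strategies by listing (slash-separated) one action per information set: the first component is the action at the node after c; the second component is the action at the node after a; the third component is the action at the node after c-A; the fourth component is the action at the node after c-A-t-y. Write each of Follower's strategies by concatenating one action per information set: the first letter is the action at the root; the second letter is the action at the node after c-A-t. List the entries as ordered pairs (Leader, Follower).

vs cw: Follower plays c → Leader plays A at [c] → Leader plays t at [c-A] → Follower plays w at [c-A-t] → (1, -1)
vs cy: Follower plays c → Leader plays A at [c] → Leader plays t at [c-A] → Follower plays y at [c-A-t] → Leader plays D at [c-A-t-y] → (1, 5)
vs cx: Follower plays c → Leader plays A at [c] → Leader plays t at [c-A] → Follower plays x at [c-A-t] → (3, -3)
vs aw: Follower plays a → Leader plays Hi at [a] → (5, 0)
vs ay: Follower plays a → Leader plays Hi at [a] → (5, 0)
vs ax: Follower plays a → Leader plays Hi at [a] → (5, 0)

(1,-1) (1,5) (3,-3) (5,0) (5,0) (5,0)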